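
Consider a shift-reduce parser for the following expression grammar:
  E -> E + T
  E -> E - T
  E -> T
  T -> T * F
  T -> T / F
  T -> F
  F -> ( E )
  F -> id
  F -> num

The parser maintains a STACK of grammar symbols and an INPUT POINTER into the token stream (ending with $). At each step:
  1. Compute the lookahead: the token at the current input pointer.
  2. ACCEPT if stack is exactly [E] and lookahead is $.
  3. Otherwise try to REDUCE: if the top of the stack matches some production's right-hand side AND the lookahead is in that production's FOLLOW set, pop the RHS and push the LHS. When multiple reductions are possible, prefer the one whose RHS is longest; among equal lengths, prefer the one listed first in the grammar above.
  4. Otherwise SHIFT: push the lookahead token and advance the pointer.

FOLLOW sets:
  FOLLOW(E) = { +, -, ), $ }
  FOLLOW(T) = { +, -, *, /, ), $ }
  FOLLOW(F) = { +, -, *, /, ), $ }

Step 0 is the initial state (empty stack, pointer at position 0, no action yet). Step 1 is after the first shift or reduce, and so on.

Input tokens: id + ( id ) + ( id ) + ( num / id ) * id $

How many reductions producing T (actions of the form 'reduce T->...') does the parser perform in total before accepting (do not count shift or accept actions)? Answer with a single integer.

Answer: 9

Derivation:
Step 1: shift id. Stack=[id] ptr=1 lookahead=+ remaining=[+ ( id ) + ( id ) + ( num / id ) * id $]
Step 2: reduce F->id. Stack=[F] ptr=1 lookahead=+ remaining=[+ ( id ) + ( id ) + ( num / id ) * id $]
Step 3: reduce T->F. Stack=[T] ptr=1 lookahead=+ remaining=[+ ( id ) + ( id ) + ( num / id ) * id $]
Step 4: reduce E->T. Stack=[E] ptr=1 lookahead=+ remaining=[+ ( id ) + ( id ) + ( num / id ) * id $]
Step 5: shift +. Stack=[E +] ptr=2 lookahead=( remaining=[( id ) + ( id ) + ( num / id ) * id $]
Step 6: shift (. Stack=[E + (] ptr=3 lookahead=id remaining=[id ) + ( id ) + ( num / id ) * id $]
Step 7: shift id. Stack=[E + ( id] ptr=4 lookahead=) remaining=[) + ( id ) + ( num / id ) * id $]
Step 8: reduce F->id. Stack=[E + ( F] ptr=4 lookahead=) remaining=[) + ( id ) + ( num / id ) * id $]
Step 9: reduce T->F. Stack=[E + ( T] ptr=4 lookahead=) remaining=[) + ( id ) + ( num / id ) * id $]
Step 10: reduce E->T. Stack=[E + ( E] ptr=4 lookahead=) remaining=[) + ( id ) + ( num / id ) * id $]
Step 11: shift ). Stack=[E + ( E )] ptr=5 lookahead=+ remaining=[+ ( id ) + ( num / id ) * id $]
Step 12: reduce F->( E ). Stack=[E + F] ptr=5 lookahead=+ remaining=[+ ( id ) + ( num / id ) * id $]
Step 13: reduce T->F. Stack=[E + T] ptr=5 lookahead=+ remaining=[+ ( id ) + ( num / id ) * id $]
Step 14: reduce E->E + T. Stack=[E] ptr=5 lookahead=+ remaining=[+ ( id ) + ( num / id ) * id $]
Step 15: shift +. Stack=[E +] ptr=6 lookahead=( remaining=[( id ) + ( num / id ) * id $]
Step 16: shift (. Stack=[E + (] ptr=7 lookahead=id remaining=[id ) + ( num / id ) * id $]
Step 17: shift id. Stack=[E + ( id] ptr=8 lookahead=) remaining=[) + ( num / id ) * id $]
Step 18: reduce F->id. Stack=[E + ( F] ptr=8 lookahead=) remaining=[) + ( num / id ) * id $]
Step 19: reduce T->F. Stack=[E + ( T] ptr=8 lookahead=) remaining=[) + ( num / id ) * id $]
Step 20: reduce E->T. Stack=[E + ( E] ptr=8 lookahead=) remaining=[) + ( num / id ) * id $]
Step 21: shift ). Stack=[E + ( E )] ptr=9 lookahead=+ remaining=[+ ( num / id ) * id $]
Step 22: reduce F->( E ). Stack=[E + F] ptr=9 lookahead=+ remaining=[+ ( num / id ) * id $]
Step 23: reduce T->F. Stack=[E + T] ptr=9 lookahead=+ remaining=[+ ( num / id ) * id $]
Step 24: reduce E->E + T. Stack=[E] ptr=9 lookahead=+ remaining=[+ ( num / id ) * id $]
Step 25: shift +. Stack=[E +] ptr=10 lookahead=( remaining=[( num / id ) * id $]
Step 26: shift (. Stack=[E + (] ptr=11 lookahead=num remaining=[num / id ) * id $]
Step 27: shift num. Stack=[E + ( num] ptr=12 lookahead=/ remaining=[/ id ) * id $]
Step 28: reduce F->num. Stack=[E + ( F] ptr=12 lookahead=/ remaining=[/ id ) * id $]
Step 29: reduce T->F. Stack=[E + ( T] ptr=12 lookahead=/ remaining=[/ id ) * id $]
Step 30: shift /. Stack=[E + ( T /] ptr=13 lookahead=id remaining=[id ) * id $]
Step 31: shift id. Stack=[E + ( T / id] ptr=14 lookahead=) remaining=[) * id $]
Step 32: reduce F->id. Stack=[E + ( T / F] ptr=14 lookahead=) remaining=[) * id $]
Step 33: reduce T->T / F. Stack=[E + ( T] ptr=14 lookahead=) remaining=[) * id $]
Step 34: reduce E->T. Stack=[E + ( E] ptr=14 lookahead=) remaining=[) * id $]
Step 35: shift ). Stack=[E + ( E )] ptr=15 lookahead=* remaining=[* id $]
Step 36: reduce F->( E ). Stack=[E + F] ptr=15 lookahead=* remaining=[* id $]
Step 37: reduce T->F. Stack=[E + T] ptr=15 lookahead=* remaining=[* id $]
Step 38: shift *. Stack=[E + T *] ptr=16 lookahead=id remaining=[id $]
Step 39: shift id. Stack=[E + T * id] ptr=17 lookahead=$ remaining=[$]
Step 40: reduce F->id. Stack=[E + T * F] ptr=17 lookahead=$ remaining=[$]
Step 41: reduce T->T * F. Stack=[E + T] ptr=17 lookahead=$ remaining=[$]
Step 42: reduce E->E + T. Stack=[E] ptr=17 lookahead=$ remaining=[$]
Step 43: accept. Stack=[E] ptr=17 lookahead=$ remaining=[$]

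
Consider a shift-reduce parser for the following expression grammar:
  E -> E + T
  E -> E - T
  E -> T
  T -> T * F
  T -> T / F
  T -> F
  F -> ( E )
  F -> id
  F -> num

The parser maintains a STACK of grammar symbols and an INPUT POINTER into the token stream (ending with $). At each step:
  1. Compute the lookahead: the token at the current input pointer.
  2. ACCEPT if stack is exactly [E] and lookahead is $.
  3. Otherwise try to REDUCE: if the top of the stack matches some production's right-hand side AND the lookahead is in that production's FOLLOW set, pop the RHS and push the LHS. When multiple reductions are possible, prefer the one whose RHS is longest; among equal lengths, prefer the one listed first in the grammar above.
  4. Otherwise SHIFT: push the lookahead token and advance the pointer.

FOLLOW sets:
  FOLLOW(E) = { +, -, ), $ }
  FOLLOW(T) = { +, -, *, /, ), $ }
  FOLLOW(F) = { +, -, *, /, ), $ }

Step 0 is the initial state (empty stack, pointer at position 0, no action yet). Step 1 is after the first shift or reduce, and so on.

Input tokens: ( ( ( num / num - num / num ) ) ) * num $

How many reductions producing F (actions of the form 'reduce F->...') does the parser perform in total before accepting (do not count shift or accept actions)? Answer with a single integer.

Step 1: shift (. Stack=[(] ptr=1 lookahead=( remaining=[( ( num / num - num / num ) ) ) * num $]
Step 2: shift (. Stack=[( (] ptr=2 lookahead=( remaining=[( num / num - num / num ) ) ) * num $]
Step 3: shift (. Stack=[( ( (] ptr=3 lookahead=num remaining=[num / num - num / num ) ) ) * num $]
Step 4: shift num. Stack=[( ( ( num] ptr=4 lookahead=/ remaining=[/ num - num / num ) ) ) * num $]
Step 5: reduce F->num. Stack=[( ( ( F] ptr=4 lookahead=/ remaining=[/ num - num / num ) ) ) * num $]
Step 6: reduce T->F. Stack=[( ( ( T] ptr=4 lookahead=/ remaining=[/ num - num / num ) ) ) * num $]
Step 7: shift /. Stack=[( ( ( T /] ptr=5 lookahead=num remaining=[num - num / num ) ) ) * num $]
Step 8: shift num. Stack=[( ( ( T / num] ptr=6 lookahead=- remaining=[- num / num ) ) ) * num $]
Step 9: reduce F->num. Stack=[( ( ( T / F] ptr=6 lookahead=- remaining=[- num / num ) ) ) * num $]
Step 10: reduce T->T / F. Stack=[( ( ( T] ptr=6 lookahead=- remaining=[- num / num ) ) ) * num $]
Step 11: reduce E->T. Stack=[( ( ( E] ptr=6 lookahead=- remaining=[- num / num ) ) ) * num $]
Step 12: shift -. Stack=[( ( ( E -] ptr=7 lookahead=num remaining=[num / num ) ) ) * num $]
Step 13: shift num. Stack=[( ( ( E - num] ptr=8 lookahead=/ remaining=[/ num ) ) ) * num $]
Step 14: reduce F->num. Stack=[( ( ( E - F] ptr=8 lookahead=/ remaining=[/ num ) ) ) * num $]
Step 15: reduce T->F. Stack=[( ( ( E - T] ptr=8 lookahead=/ remaining=[/ num ) ) ) * num $]
Step 16: shift /. Stack=[( ( ( E - T /] ptr=9 lookahead=num remaining=[num ) ) ) * num $]
Step 17: shift num. Stack=[( ( ( E - T / num] ptr=10 lookahead=) remaining=[) ) ) * num $]
Step 18: reduce F->num. Stack=[( ( ( E - T / F] ptr=10 lookahead=) remaining=[) ) ) * num $]
Step 19: reduce T->T / F. Stack=[( ( ( E - T] ptr=10 lookahead=) remaining=[) ) ) * num $]
Step 20: reduce E->E - T. Stack=[( ( ( E] ptr=10 lookahead=) remaining=[) ) ) * num $]
Step 21: shift ). Stack=[( ( ( E )] ptr=11 lookahead=) remaining=[) ) * num $]
Step 22: reduce F->( E ). Stack=[( ( F] ptr=11 lookahead=) remaining=[) ) * num $]
Step 23: reduce T->F. Stack=[( ( T] ptr=11 lookahead=) remaining=[) ) * num $]
Step 24: reduce E->T. Stack=[( ( E] ptr=11 lookahead=) remaining=[) ) * num $]
Step 25: shift ). Stack=[( ( E )] ptr=12 lookahead=) remaining=[) * num $]
Step 26: reduce F->( E ). Stack=[( F] ptr=12 lookahead=) remaining=[) * num $]
Step 27: reduce T->F. Stack=[( T] ptr=12 lookahead=) remaining=[) * num $]
Step 28: reduce E->T. Stack=[( E] ptr=12 lookahead=) remaining=[) * num $]
Step 29: shift ). Stack=[( E )] ptr=13 lookahead=* remaining=[* num $]
Step 30: reduce F->( E ). Stack=[F] ptr=13 lookahead=* remaining=[* num $]
Step 31: reduce T->F. Stack=[T] ptr=13 lookahead=* remaining=[* num $]
Step 32: shift *. Stack=[T *] ptr=14 lookahead=num remaining=[num $]
Step 33: shift num. Stack=[T * num] ptr=15 lookahead=$ remaining=[$]
Step 34: reduce F->num. Stack=[T * F] ptr=15 lookahead=$ remaining=[$]
Step 35: reduce T->T * F. Stack=[T] ptr=15 lookahead=$ remaining=[$]
Step 36: reduce E->T. Stack=[E] ptr=15 lookahead=$ remaining=[$]
Step 37: accept. Stack=[E] ptr=15 lookahead=$ remaining=[$]

Answer: 8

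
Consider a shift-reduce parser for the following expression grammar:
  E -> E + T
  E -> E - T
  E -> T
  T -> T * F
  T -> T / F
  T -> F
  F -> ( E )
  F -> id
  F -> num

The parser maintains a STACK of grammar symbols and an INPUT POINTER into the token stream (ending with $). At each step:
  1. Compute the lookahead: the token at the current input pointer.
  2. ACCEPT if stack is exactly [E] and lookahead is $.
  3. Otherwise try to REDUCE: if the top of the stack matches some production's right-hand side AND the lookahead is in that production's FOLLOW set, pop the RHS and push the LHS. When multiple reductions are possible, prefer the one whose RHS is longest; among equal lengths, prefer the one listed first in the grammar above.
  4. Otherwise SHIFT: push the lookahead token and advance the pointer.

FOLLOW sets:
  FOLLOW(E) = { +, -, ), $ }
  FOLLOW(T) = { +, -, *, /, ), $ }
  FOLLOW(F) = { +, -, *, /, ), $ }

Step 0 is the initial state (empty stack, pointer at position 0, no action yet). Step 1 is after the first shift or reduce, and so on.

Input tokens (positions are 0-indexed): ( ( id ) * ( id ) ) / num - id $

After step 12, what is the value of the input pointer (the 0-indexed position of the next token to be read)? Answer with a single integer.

Answer: 7

Derivation:
Step 1: shift (. Stack=[(] ptr=1 lookahead=( remaining=[( id ) * ( id ) ) / num - id $]
Step 2: shift (. Stack=[( (] ptr=2 lookahead=id remaining=[id ) * ( id ) ) / num - id $]
Step 3: shift id. Stack=[( ( id] ptr=3 lookahead=) remaining=[) * ( id ) ) / num - id $]
Step 4: reduce F->id. Stack=[( ( F] ptr=3 lookahead=) remaining=[) * ( id ) ) / num - id $]
Step 5: reduce T->F. Stack=[( ( T] ptr=3 lookahead=) remaining=[) * ( id ) ) / num - id $]
Step 6: reduce E->T. Stack=[( ( E] ptr=3 lookahead=) remaining=[) * ( id ) ) / num - id $]
Step 7: shift ). Stack=[( ( E )] ptr=4 lookahead=* remaining=[* ( id ) ) / num - id $]
Step 8: reduce F->( E ). Stack=[( F] ptr=4 lookahead=* remaining=[* ( id ) ) / num - id $]
Step 9: reduce T->F. Stack=[( T] ptr=4 lookahead=* remaining=[* ( id ) ) / num - id $]
Step 10: shift *. Stack=[( T *] ptr=5 lookahead=( remaining=[( id ) ) / num - id $]
Step 11: shift (. Stack=[( T * (] ptr=6 lookahead=id remaining=[id ) ) / num - id $]
Step 12: shift id. Stack=[( T * ( id] ptr=7 lookahead=) remaining=[) ) / num - id $]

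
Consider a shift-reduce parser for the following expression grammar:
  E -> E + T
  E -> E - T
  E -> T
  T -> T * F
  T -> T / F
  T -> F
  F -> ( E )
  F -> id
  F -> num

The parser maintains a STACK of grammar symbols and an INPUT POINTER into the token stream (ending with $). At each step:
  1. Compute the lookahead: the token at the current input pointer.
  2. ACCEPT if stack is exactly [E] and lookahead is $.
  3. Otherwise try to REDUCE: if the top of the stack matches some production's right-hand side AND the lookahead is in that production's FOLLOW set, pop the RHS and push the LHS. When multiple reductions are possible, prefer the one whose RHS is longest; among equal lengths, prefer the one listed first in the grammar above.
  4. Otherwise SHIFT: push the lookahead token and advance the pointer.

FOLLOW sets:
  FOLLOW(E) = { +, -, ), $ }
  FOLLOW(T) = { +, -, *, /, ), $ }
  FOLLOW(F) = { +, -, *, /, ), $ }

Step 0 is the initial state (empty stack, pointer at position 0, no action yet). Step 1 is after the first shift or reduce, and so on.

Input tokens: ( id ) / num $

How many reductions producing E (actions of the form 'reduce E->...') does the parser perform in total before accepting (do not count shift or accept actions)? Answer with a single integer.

Step 1: shift (. Stack=[(] ptr=1 lookahead=id remaining=[id ) / num $]
Step 2: shift id. Stack=[( id] ptr=2 lookahead=) remaining=[) / num $]
Step 3: reduce F->id. Stack=[( F] ptr=2 lookahead=) remaining=[) / num $]
Step 4: reduce T->F. Stack=[( T] ptr=2 lookahead=) remaining=[) / num $]
Step 5: reduce E->T. Stack=[( E] ptr=2 lookahead=) remaining=[) / num $]
Step 6: shift ). Stack=[( E )] ptr=3 lookahead=/ remaining=[/ num $]
Step 7: reduce F->( E ). Stack=[F] ptr=3 lookahead=/ remaining=[/ num $]
Step 8: reduce T->F. Stack=[T] ptr=3 lookahead=/ remaining=[/ num $]
Step 9: shift /. Stack=[T /] ptr=4 lookahead=num remaining=[num $]
Step 10: shift num. Stack=[T / num] ptr=5 lookahead=$ remaining=[$]
Step 11: reduce F->num. Stack=[T / F] ptr=5 lookahead=$ remaining=[$]
Step 12: reduce T->T / F. Stack=[T] ptr=5 lookahead=$ remaining=[$]
Step 13: reduce E->T. Stack=[E] ptr=5 lookahead=$ remaining=[$]
Step 14: accept. Stack=[E] ptr=5 lookahead=$ remaining=[$]

Answer: 2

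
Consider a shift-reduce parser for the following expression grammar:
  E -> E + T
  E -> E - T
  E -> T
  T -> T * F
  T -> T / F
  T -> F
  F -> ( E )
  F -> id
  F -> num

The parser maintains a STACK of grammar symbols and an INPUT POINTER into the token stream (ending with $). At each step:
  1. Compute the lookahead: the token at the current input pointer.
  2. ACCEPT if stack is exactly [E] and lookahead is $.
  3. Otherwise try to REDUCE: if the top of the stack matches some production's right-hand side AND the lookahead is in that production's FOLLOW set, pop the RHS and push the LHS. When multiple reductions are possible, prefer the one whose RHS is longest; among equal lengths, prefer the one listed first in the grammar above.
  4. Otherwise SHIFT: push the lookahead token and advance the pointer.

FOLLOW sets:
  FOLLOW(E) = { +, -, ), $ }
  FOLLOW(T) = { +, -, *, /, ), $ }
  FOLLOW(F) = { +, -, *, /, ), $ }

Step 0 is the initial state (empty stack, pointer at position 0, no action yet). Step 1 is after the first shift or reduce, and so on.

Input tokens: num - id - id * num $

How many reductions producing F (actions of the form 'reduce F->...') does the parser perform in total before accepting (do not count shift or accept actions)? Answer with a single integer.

Answer: 4

Derivation:
Step 1: shift num. Stack=[num] ptr=1 lookahead=- remaining=[- id - id * num $]
Step 2: reduce F->num. Stack=[F] ptr=1 lookahead=- remaining=[- id - id * num $]
Step 3: reduce T->F. Stack=[T] ptr=1 lookahead=- remaining=[- id - id * num $]
Step 4: reduce E->T. Stack=[E] ptr=1 lookahead=- remaining=[- id - id * num $]
Step 5: shift -. Stack=[E -] ptr=2 lookahead=id remaining=[id - id * num $]
Step 6: shift id. Stack=[E - id] ptr=3 lookahead=- remaining=[- id * num $]
Step 7: reduce F->id. Stack=[E - F] ptr=3 lookahead=- remaining=[- id * num $]
Step 8: reduce T->F. Stack=[E - T] ptr=3 lookahead=- remaining=[- id * num $]
Step 9: reduce E->E - T. Stack=[E] ptr=3 lookahead=- remaining=[- id * num $]
Step 10: shift -. Stack=[E -] ptr=4 lookahead=id remaining=[id * num $]
Step 11: shift id. Stack=[E - id] ptr=5 lookahead=* remaining=[* num $]
Step 12: reduce F->id. Stack=[E - F] ptr=5 lookahead=* remaining=[* num $]
Step 13: reduce T->F. Stack=[E - T] ptr=5 lookahead=* remaining=[* num $]
Step 14: shift *. Stack=[E - T *] ptr=6 lookahead=num remaining=[num $]
Step 15: shift num. Stack=[E - T * num] ptr=7 lookahead=$ remaining=[$]
Step 16: reduce F->num. Stack=[E - T * F] ptr=7 lookahead=$ remaining=[$]
Step 17: reduce T->T * F. Stack=[E - T] ptr=7 lookahead=$ remaining=[$]
Step 18: reduce E->E - T. Stack=[E] ptr=7 lookahead=$ remaining=[$]
Step 19: accept. Stack=[E] ptr=7 lookahead=$ remaining=[$]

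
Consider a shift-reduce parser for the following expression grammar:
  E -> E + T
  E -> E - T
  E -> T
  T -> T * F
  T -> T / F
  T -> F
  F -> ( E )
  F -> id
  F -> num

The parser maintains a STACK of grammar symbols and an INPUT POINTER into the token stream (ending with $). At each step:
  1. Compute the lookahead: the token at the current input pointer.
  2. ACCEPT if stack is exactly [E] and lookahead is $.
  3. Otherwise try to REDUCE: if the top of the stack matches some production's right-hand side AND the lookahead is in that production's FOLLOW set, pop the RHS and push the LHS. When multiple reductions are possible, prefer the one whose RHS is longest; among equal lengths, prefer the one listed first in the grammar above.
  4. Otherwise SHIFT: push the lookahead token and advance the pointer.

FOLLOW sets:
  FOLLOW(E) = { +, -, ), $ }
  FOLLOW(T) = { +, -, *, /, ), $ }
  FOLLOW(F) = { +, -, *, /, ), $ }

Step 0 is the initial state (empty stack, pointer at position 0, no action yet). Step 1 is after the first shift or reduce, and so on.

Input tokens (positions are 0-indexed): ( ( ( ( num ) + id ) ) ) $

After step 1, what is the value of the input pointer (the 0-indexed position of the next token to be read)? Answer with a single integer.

Answer: 1

Derivation:
Step 1: shift (. Stack=[(] ptr=1 lookahead=( remaining=[( ( ( num ) + id ) ) ) $]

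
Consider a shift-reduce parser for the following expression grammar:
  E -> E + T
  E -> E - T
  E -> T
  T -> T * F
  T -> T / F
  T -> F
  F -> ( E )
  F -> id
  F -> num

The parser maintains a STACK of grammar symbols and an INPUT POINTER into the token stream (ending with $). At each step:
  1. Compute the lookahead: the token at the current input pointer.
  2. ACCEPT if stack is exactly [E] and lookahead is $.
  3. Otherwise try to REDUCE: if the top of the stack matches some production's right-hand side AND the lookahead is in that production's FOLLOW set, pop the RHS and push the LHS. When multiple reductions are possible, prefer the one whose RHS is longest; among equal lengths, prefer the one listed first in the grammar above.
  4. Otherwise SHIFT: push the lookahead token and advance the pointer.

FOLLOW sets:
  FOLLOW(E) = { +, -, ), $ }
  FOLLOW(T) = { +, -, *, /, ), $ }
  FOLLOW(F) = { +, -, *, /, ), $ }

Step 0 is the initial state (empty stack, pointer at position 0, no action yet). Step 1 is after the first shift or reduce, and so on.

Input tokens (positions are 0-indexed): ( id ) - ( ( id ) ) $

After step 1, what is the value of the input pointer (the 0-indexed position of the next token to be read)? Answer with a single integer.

Step 1: shift (. Stack=[(] ptr=1 lookahead=id remaining=[id ) - ( ( id ) ) $]

Answer: 1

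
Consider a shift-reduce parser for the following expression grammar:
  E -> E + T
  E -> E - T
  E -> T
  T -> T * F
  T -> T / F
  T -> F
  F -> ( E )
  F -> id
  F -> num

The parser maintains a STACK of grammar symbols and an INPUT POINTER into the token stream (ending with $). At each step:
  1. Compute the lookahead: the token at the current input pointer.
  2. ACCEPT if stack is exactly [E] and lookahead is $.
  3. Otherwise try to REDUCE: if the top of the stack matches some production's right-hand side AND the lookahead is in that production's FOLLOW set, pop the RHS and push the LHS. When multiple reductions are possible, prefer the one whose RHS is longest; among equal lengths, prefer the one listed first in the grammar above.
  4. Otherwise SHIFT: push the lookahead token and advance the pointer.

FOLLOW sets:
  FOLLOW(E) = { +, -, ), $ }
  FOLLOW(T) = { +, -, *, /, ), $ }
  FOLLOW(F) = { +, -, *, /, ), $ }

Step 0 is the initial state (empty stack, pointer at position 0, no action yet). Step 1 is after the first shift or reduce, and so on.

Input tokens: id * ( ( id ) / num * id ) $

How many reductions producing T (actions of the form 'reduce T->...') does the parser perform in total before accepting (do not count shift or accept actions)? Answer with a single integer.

Answer: 6

Derivation:
Step 1: shift id. Stack=[id] ptr=1 lookahead=* remaining=[* ( ( id ) / num * id ) $]
Step 2: reduce F->id. Stack=[F] ptr=1 lookahead=* remaining=[* ( ( id ) / num * id ) $]
Step 3: reduce T->F. Stack=[T] ptr=1 lookahead=* remaining=[* ( ( id ) / num * id ) $]
Step 4: shift *. Stack=[T *] ptr=2 lookahead=( remaining=[( ( id ) / num * id ) $]
Step 5: shift (. Stack=[T * (] ptr=3 lookahead=( remaining=[( id ) / num * id ) $]
Step 6: shift (. Stack=[T * ( (] ptr=4 lookahead=id remaining=[id ) / num * id ) $]
Step 7: shift id. Stack=[T * ( ( id] ptr=5 lookahead=) remaining=[) / num * id ) $]
Step 8: reduce F->id. Stack=[T * ( ( F] ptr=5 lookahead=) remaining=[) / num * id ) $]
Step 9: reduce T->F. Stack=[T * ( ( T] ptr=5 lookahead=) remaining=[) / num * id ) $]
Step 10: reduce E->T. Stack=[T * ( ( E] ptr=5 lookahead=) remaining=[) / num * id ) $]
Step 11: shift ). Stack=[T * ( ( E )] ptr=6 lookahead=/ remaining=[/ num * id ) $]
Step 12: reduce F->( E ). Stack=[T * ( F] ptr=6 lookahead=/ remaining=[/ num * id ) $]
Step 13: reduce T->F. Stack=[T * ( T] ptr=6 lookahead=/ remaining=[/ num * id ) $]
Step 14: shift /. Stack=[T * ( T /] ptr=7 lookahead=num remaining=[num * id ) $]
Step 15: shift num. Stack=[T * ( T / num] ptr=8 lookahead=* remaining=[* id ) $]
Step 16: reduce F->num. Stack=[T * ( T / F] ptr=8 lookahead=* remaining=[* id ) $]
Step 17: reduce T->T / F. Stack=[T * ( T] ptr=8 lookahead=* remaining=[* id ) $]
Step 18: shift *. Stack=[T * ( T *] ptr=9 lookahead=id remaining=[id ) $]
Step 19: shift id. Stack=[T * ( T * id] ptr=10 lookahead=) remaining=[) $]
Step 20: reduce F->id. Stack=[T * ( T * F] ptr=10 lookahead=) remaining=[) $]
Step 21: reduce T->T * F. Stack=[T * ( T] ptr=10 lookahead=) remaining=[) $]
Step 22: reduce E->T. Stack=[T * ( E] ptr=10 lookahead=) remaining=[) $]
Step 23: shift ). Stack=[T * ( E )] ptr=11 lookahead=$ remaining=[$]
Step 24: reduce F->( E ). Stack=[T * F] ptr=11 lookahead=$ remaining=[$]
Step 25: reduce T->T * F. Stack=[T] ptr=11 lookahead=$ remaining=[$]
Step 26: reduce E->T. Stack=[E] ptr=11 lookahead=$ remaining=[$]
Step 27: accept. Stack=[E] ptr=11 lookahead=$ remaining=[$]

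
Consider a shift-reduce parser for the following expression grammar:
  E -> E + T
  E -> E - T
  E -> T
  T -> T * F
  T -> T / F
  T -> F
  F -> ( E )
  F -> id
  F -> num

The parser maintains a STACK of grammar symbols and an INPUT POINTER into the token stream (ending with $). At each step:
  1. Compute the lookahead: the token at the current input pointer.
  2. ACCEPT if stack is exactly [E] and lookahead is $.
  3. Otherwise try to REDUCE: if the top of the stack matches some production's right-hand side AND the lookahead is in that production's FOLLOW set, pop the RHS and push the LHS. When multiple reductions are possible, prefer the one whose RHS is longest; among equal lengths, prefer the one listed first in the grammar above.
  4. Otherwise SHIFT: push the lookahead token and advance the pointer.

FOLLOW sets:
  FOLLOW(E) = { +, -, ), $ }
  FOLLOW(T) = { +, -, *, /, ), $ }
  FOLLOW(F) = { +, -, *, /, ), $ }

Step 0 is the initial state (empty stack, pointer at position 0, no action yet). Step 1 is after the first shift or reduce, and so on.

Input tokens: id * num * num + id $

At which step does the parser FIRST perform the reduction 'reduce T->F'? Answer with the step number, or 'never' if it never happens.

Answer: 3

Derivation:
Step 1: shift id. Stack=[id] ptr=1 lookahead=* remaining=[* num * num + id $]
Step 2: reduce F->id. Stack=[F] ptr=1 lookahead=* remaining=[* num * num + id $]
Step 3: reduce T->F. Stack=[T] ptr=1 lookahead=* remaining=[* num * num + id $]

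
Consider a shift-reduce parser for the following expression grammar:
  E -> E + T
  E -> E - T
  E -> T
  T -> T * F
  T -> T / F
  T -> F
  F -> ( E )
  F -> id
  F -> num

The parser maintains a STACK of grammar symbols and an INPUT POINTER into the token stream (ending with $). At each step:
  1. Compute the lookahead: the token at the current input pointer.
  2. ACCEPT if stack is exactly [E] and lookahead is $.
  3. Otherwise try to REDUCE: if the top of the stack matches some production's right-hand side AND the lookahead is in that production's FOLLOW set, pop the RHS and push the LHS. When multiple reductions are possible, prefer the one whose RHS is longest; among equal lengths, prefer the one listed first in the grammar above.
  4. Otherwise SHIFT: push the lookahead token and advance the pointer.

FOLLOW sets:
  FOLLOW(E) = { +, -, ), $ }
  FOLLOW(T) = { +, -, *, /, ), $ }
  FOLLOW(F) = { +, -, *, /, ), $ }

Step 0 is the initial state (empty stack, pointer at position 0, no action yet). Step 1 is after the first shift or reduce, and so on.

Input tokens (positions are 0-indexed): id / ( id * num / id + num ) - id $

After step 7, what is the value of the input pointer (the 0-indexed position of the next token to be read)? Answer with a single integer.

Answer: 4

Derivation:
Step 1: shift id. Stack=[id] ptr=1 lookahead=/ remaining=[/ ( id * num / id + num ) - id $]
Step 2: reduce F->id. Stack=[F] ptr=1 lookahead=/ remaining=[/ ( id * num / id + num ) - id $]
Step 3: reduce T->F. Stack=[T] ptr=1 lookahead=/ remaining=[/ ( id * num / id + num ) - id $]
Step 4: shift /. Stack=[T /] ptr=2 lookahead=( remaining=[( id * num / id + num ) - id $]
Step 5: shift (. Stack=[T / (] ptr=3 lookahead=id remaining=[id * num / id + num ) - id $]
Step 6: shift id. Stack=[T / ( id] ptr=4 lookahead=* remaining=[* num / id + num ) - id $]
Step 7: reduce F->id. Stack=[T / ( F] ptr=4 lookahead=* remaining=[* num / id + num ) - id $]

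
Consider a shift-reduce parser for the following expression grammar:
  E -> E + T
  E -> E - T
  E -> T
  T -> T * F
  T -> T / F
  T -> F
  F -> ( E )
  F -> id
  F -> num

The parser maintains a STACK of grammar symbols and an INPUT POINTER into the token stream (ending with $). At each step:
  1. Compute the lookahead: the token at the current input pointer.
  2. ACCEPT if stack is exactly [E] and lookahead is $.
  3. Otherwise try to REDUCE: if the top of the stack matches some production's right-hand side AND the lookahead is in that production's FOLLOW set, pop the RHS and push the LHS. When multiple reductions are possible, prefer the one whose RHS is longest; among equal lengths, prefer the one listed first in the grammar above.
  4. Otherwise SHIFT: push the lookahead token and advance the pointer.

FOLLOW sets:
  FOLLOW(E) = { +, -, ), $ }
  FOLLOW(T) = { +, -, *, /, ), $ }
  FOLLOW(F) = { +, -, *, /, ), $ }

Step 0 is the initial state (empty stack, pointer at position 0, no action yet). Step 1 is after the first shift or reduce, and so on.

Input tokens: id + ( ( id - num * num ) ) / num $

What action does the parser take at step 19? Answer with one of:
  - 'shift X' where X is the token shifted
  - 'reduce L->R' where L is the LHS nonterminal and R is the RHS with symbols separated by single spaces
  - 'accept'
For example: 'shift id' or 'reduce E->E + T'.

Step 1: shift id. Stack=[id] ptr=1 lookahead=+ remaining=[+ ( ( id - num * num ) ) / num $]
Step 2: reduce F->id. Stack=[F] ptr=1 lookahead=+ remaining=[+ ( ( id - num * num ) ) / num $]
Step 3: reduce T->F. Stack=[T] ptr=1 lookahead=+ remaining=[+ ( ( id - num * num ) ) / num $]
Step 4: reduce E->T. Stack=[E] ptr=1 lookahead=+ remaining=[+ ( ( id - num * num ) ) / num $]
Step 5: shift +. Stack=[E +] ptr=2 lookahead=( remaining=[( ( id - num * num ) ) / num $]
Step 6: shift (. Stack=[E + (] ptr=3 lookahead=( remaining=[( id - num * num ) ) / num $]
Step 7: shift (. Stack=[E + ( (] ptr=4 lookahead=id remaining=[id - num * num ) ) / num $]
Step 8: shift id. Stack=[E + ( ( id] ptr=5 lookahead=- remaining=[- num * num ) ) / num $]
Step 9: reduce F->id. Stack=[E + ( ( F] ptr=5 lookahead=- remaining=[- num * num ) ) / num $]
Step 10: reduce T->F. Stack=[E + ( ( T] ptr=5 lookahead=- remaining=[- num * num ) ) / num $]
Step 11: reduce E->T. Stack=[E + ( ( E] ptr=5 lookahead=- remaining=[- num * num ) ) / num $]
Step 12: shift -. Stack=[E + ( ( E -] ptr=6 lookahead=num remaining=[num * num ) ) / num $]
Step 13: shift num. Stack=[E + ( ( E - num] ptr=7 lookahead=* remaining=[* num ) ) / num $]
Step 14: reduce F->num. Stack=[E + ( ( E - F] ptr=7 lookahead=* remaining=[* num ) ) / num $]
Step 15: reduce T->F. Stack=[E + ( ( E - T] ptr=7 lookahead=* remaining=[* num ) ) / num $]
Step 16: shift *. Stack=[E + ( ( E - T *] ptr=8 lookahead=num remaining=[num ) ) / num $]
Step 17: shift num. Stack=[E + ( ( E - T * num] ptr=9 lookahead=) remaining=[) ) / num $]
Step 18: reduce F->num. Stack=[E + ( ( E - T * F] ptr=9 lookahead=) remaining=[) ) / num $]
Step 19: reduce T->T * F. Stack=[E + ( ( E - T] ptr=9 lookahead=) remaining=[) ) / num $]

Answer: reduce T->T * F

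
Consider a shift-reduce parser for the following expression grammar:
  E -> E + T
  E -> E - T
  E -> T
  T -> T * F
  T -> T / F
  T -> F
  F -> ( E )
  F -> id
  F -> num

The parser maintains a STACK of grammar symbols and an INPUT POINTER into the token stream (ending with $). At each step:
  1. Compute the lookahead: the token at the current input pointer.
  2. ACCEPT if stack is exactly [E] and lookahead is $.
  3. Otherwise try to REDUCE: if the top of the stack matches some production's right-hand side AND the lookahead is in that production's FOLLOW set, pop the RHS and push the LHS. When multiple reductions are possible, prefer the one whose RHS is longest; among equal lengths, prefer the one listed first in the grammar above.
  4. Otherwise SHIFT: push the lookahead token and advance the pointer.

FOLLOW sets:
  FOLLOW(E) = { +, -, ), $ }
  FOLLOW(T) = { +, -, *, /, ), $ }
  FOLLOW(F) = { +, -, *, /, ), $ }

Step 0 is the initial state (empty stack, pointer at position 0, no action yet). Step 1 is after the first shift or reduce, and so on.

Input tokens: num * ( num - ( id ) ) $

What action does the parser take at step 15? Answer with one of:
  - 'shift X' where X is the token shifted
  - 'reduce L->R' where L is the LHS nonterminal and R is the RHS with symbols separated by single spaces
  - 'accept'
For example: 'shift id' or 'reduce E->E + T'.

Answer: reduce E->T

Derivation:
Step 1: shift num. Stack=[num] ptr=1 lookahead=* remaining=[* ( num - ( id ) ) $]
Step 2: reduce F->num. Stack=[F] ptr=1 lookahead=* remaining=[* ( num - ( id ) ) $]
Step 3: reduce T->F. Stack=[T] ptr=1 lookahead=* remaining=[* ( num - ( id ) ) $]
Step 4: shift *. Stack=[T *] ptr=2 lookahead=( remaining=[( num - ( id ) ) $]
Step 5: shift (. Stack=[T * (] ptr=3 lookahead=num remaining=[num - ( id ) ) $]
Step 6: shift num. Stack=[T * ( num] ptr=4 lookahead=- remaining=[- ( id ) ) $]
Step 7: reduce F->num. Stack=[T * ( F] ptr=4 lookahead=- remaining=[- ( id ) ) $]
Step 8: reduce T->F. Stack=[T * ( T] ptr=4 lookahead=- remaining=[- ( id ) ) $]
Step 9: reduce E->T. Stack=[T * ( E] ptr=4 lookahead=- remaining=[- ( id ) ) $]
Step 10: shift -. Stack=[T * ( E -] ptr=5 lookahead=( remaining=[( id ) ) $]
Step 11: shift (. Stack=[T * ( E - (] ptr=6 lookahead=id remaining=[id ) ) $]
Step 12: shift id. Stack=[T * ( E - ( id] ptr=7 lookahead=) remaining=[) ) $]
Step 13: reduce F->id. Stack=[T * ( E - ( F] ptr=7 lookahead=) remaining=[) ) $]
Step 14: reduce T->F. Stack=[T * ( E - ( T] ptr=7 lookahead=) remaining=[) ) $]
Step 15: reduce E->T. Stack=[T * ( E - ( E] ptr=7 lookahead=) remaining=[) ) $]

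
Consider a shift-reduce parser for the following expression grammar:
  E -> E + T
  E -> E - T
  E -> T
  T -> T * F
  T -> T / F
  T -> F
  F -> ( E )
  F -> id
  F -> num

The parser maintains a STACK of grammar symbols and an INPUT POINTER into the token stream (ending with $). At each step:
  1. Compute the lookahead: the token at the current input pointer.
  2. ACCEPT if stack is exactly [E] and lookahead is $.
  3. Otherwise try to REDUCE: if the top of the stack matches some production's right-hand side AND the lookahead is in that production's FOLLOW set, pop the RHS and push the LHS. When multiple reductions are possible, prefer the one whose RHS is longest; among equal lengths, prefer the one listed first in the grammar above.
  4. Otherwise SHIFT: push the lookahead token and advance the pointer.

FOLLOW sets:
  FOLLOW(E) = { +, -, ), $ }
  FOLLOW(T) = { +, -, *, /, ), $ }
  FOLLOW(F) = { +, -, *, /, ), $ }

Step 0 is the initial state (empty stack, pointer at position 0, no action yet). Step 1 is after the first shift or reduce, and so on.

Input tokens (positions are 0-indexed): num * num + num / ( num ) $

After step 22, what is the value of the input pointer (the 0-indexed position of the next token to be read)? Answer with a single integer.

Step 1: shift num. Stack=[num] ptr=1 lookahead=* remaining=[* num + num / ( num ) $]
Step 2: reduce F->num. Stack=[F] ptr=1 lookahead=* remaining=[* num + num / ( num ) $]
Step 3: reduce T->F. Stack=[T] ptr=1 lookahead=* remaining=[* num + num / ( num ) $]
Step 4: shift *. Stack=[T *] ptr=2 lookahead=num remaining=[num + num / ( num ) $]
Step 5: shift num. Stack=[T * num] ptr=3 lookahead=+ remaining=[+ num / ( num ) $]
Step 6: reduce F->num. Stack=[T * F] ptr=3 lookahead=+ remaining=[+ num / ( num ) $]
Step 7: reduce T->T * F. Stack=[T] ptr=3 lookahead=+ remaining=[+ num / ( num ) $]
Step 8: reduce E->T. Stack=[E] ptr=3 lookahead=+ remaining=[+ num / ( num ) $]
Step 9: shift +. Stack=[E +] ptr=4 lookahead=num remaining=[num / ( num ) $]
Step 10: shift num. Stack=[E + num] ptr=5 lookahead=/ remaining=[/ ( num ) $]
Step 11: reduce F->num. Stack=[E + F] ptr=5 lookahead=/ remaining=[/ ( num ) $]
Step 12: reduce T->F. Stack=[E + T] ptr=5 lookahead=/ remaining=[/ ( num ) $]
Step 13: shift /. Stack=[E + T /] ptr=6 lookahead=( remaining=[( num ) $]
Step 14: shift (. Stack=[E + T / (] ptr=7 lookahead=num remaining=[num ) $]
Step 15: shift num. Stack=[E + T / ( num] ptr=8 lookahead=) remaining=[) $]
Step 16: reduce F->num. Stack=[E + T / ( F] ptr=8 lookahead=) remaining=[) $]
Step 17: reduce T->F. Stack=[E + T / ( T] ptr=8 lookahead=) remaining=[) $]
Step 18: reduce E->T. Stack=[E + T / ( E] ptr=8 lookahead=) remaining=[) $]
Step 19: shift ). Stack=[E + T / ( E )] ptr=9 lookahead=$ remaining=[$]
Step 20: reduce F->( E ). Stack=[E + T / F] ptr=9 lookahead=$ remaining=[$]
Step 21: reduce T->T / F. Stack=[E + T] ptr=9 lookahead=$ remaining=[$]
Step 22: reduce E->E + T. Stack=[E] ptr=9 lookahead=$ remaining=[$]

Answer: 9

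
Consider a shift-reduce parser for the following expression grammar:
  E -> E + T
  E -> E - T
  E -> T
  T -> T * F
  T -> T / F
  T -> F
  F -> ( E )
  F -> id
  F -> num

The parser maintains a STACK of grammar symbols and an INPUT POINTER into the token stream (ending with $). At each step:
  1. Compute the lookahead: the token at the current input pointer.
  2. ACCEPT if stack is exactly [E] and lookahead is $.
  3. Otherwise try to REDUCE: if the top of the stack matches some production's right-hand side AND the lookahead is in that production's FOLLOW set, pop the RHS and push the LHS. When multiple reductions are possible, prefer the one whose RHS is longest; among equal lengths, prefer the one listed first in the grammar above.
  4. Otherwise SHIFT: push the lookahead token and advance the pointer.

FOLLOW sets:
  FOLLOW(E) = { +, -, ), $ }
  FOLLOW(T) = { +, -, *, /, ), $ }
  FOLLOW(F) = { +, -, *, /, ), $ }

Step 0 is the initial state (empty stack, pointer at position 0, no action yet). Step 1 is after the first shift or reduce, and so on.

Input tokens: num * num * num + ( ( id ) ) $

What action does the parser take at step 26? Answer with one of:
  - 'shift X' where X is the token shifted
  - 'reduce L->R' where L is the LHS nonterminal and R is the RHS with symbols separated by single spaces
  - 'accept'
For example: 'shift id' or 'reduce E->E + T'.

Answer: reduce T->F

Derivation:
Step 1: shift num. Stack=[num] ptr=1 lookahead=* remaining=[* num * num + ( ( id ) ) $]
Step 2: reduce F->num. Stack=[F] ptr=1 lookahead=* remaining=[* num * num + ( ( id ) ) $]
Step 3: reduce T->F. Stack=[T] ptr=1 lookahead=* remaining=[* num * num + ( ( id ) ) $]
Step 4: shift *. Stack=[T *] ptr=2 lookahead=num remaining=[num * num + ( ( id ) ) $]
Step 5: shift num. Stack=[T * num] ptr=3 lookahead=* remaining=[* num + ( ( id ) ) $]
Step 6: reduce F->num. Stack=[T * F] ptr=3 lookahead=* remaining=[* num + ( ( id ) ) $]
Step 7: reduce T->T * F. Stack=[T] ptr=3 lookahead=* remaining=[* num + ( ( id ) ) $]
Step 8: shift *. Stack=[T *] ptr=4 lookahead=num remaining=[num + ( ( id ) ) $]
Step 9: shift num. Stack=[T * num] ptr=5 lookahead=+ remaining=[+ ( ( id ) ) $]
Step 10: reduce F->num. Stack=[T * F] ptr=5 lookahead=+ remaining=[+ ( ( id ) ) $]
Step 11: reduce T->T * F. Stack=[T] ptr=5 lookahead=+ remaining=[+ ( ( id ) ) $]
Step 12: reduce E->T. Stack=[E] ptr=5 lookahead=+ remaining=[+ ( ( id ) ) $]
Step 13: shift +. Stack=[E +] ptr=6 lookahead=( remaining=[( ( id ) ) $]
Step 14: shift (. Stack=[E + (] ptr=7 lookahead=( remaining=[( id ) ) $]
Step 15: shift (. Stack=[E + ( (] ptr=8 lookahead=id remaining=[id ) ) $]
Step 16: shift id. Stack=[E + ( ( id] ptr=9 lookahead=) remaining=[) ) $]
Step 17: reduce F->id. Stack=[E + ( ( F] ptr=9 lookahead=) remaining=[) ) $]
Step 18: reduce T->F. Stack=[E + ( ( T] ptr=9 lookahead=) remaining=[) ) $]
Step 19: reduce E->T. Stack=[E + ( ( E] ptr=9 lookahead=) remaining=[) ) $]
Step 20: shift ). Stack=[E + ( ( E )] ptr=10 lookahead=) remaining=[) $]
Step 21: reduce F->( E ). Stack=[E + ( F] ptr=10 lookahead=) remaining=[) $]
Step 22: reduce T->F. Stack=[E + ( T] ptr=10 lookahead=) remaining=[) $]
Step 23: reduce E->T. Stack=[E + ( E] ptr=10 lookahead=) remaining=[) $]
Step 24: shift ). Stack=[E + ( E )] ptr=11 lookahead=$ remaining=[$]
Step 25: reduce F->( E ). Stack=[E + F] ptr=11 lookahead=$ remaining=[$]
Step 26: reduce T->F. Stack=[E + T] ptr=11 lookahead=$ remaining=[$]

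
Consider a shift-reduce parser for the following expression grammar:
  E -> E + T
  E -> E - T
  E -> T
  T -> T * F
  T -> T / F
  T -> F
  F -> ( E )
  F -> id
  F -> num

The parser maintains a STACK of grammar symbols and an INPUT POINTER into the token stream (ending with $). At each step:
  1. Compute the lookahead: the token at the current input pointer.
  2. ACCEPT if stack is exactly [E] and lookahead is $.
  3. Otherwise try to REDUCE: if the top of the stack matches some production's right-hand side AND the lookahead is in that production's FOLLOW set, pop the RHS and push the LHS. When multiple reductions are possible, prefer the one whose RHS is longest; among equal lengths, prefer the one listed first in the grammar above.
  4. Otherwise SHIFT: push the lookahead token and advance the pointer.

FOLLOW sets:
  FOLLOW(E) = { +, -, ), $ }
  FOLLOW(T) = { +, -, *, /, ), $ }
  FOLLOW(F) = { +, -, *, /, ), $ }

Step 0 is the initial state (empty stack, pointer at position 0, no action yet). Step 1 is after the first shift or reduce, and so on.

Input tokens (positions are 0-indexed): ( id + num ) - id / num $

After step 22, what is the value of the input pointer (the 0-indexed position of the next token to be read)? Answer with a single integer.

Step 1: shift (. Stack=[(] ptr=1 lookahead=id remaining=[id + num ) - id / num $]
Step 2: shift id. Stack=[( id] ptr=2 lookahead=+ remaining=[+ num ) - id / num $]
Step 3: reduce F->id. Stack=[( F] ptr=2 lookahead=+ remaining=[+ num ) - id / num $]
Step 4: reduce T->F. Stack=[( T] ptr=2 lookahead=+ remaining=[+ num ) - id / num $]
Step 5: reduce E->T. Stack=[( E] ptr=2 lookahead=+ remaining=[+ num ) - id / num $]
Step 6: shift +. Stack=[( E +] ptr=3 lookahead=num remaining=[num ) - id / num $]
Step 7: shift num. Stack=[( E + num] ptr=4 lookahead=) remaining=[) - id / num $]
Step 8: reduce F->num. Stack=[( E + F] ptr=4 lookahead=) remaining=[) - id / num $]
Step 9: reduce T->F. Stack=[( E + T] ptr=4 lookahead=) remaining=[) - id / num $]
Step 10: reduce E->E + T. Stack=[( E] ptr=4 lookahead=) remaining=[) - id / num $]
Step 11: shift ). Stack=[( E )] ptr=5 lookahead=- remaining=[- id / num $]
Step 12: reduce F->( E ). Stack=[F] ptr=5 lookahead=- remaining=[- id / num $]
Step 13: reduce T->F. Stack=[T] ptr=5 lookahead=- remaining=[- id / num $]
Step 14: reduce E->T. Stack=[E] ptr=5 lookahead=- remaining=[- id / num $]
Step 15: shift -. Stack=[E -] ptr=6 lookahead=id remaining=[id / num $]
Step 16: shift id. Stack=[E - id] ptr=7 lookahead=/ remaining=[/ num $]
Step 17: reduce F->id. Stack=[E - F] ptr=7 lookahead=/ remaining=[/ num $]
Step 18: reduce T->F. Stack=[E - T] ptr=7 lookahead=/ remaining=[/ num $]
Step 19: shift /. Stack=[E - T /] ptr=8 lookahead=num remaining=[num $]
Step 20: shift num. Stack=[E - T / num] ptr=9 lookahead=$ remaining=[$]
Step 21: reduce F->num. Stack=[E - T / F] ptr=9 lookahead=$ remaining=[$]
Step 22: reduce T->T / F. Stack=[E - T] ptr=9 lookahead=$ remaining=[$]

Answer: 9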